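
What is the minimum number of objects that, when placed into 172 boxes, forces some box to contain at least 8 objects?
n = (8 − 1)·172 + 1 = 1205

By the generalised pigeonhole principle, to guarantee some box contains ≥ r objects we need more than (r − 1) · k objects total. Threshold: n = (r − 1) · k + 1. With r = 8 and k = 172: n = 7 · 172 + 1 = 1204 + 1 = 1205. For n = 1204 = 7 · 172, we can put exactly 7 objects in every box, avoiding 8 in any single one — so 1205 is tight.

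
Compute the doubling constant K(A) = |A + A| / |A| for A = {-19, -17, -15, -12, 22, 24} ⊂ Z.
K = |A + A| / |A| = 18/6 = 3

Enumerate A + A = {a + b : a, b ∈ A}. With |A| = 6, there are |A|^2 = 36 ordered sum pairs; collecting distinct values, A + A = {-38, -36, -34, -32, -31, -30, -29, -27, -24, 3, 5, 7, 9, 10, 12, 44, 46, 48}, so |A + A| = 18. Thus K = 18/6 = 3. For comparison, the minimum possible |A + A| over all 6-element sets is 2·6 − 1 = 11 (so min K = 11/6), attained only by arithmetic progressions.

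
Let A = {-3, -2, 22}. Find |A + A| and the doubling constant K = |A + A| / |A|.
K = |A + A| / |A| = 6/3 = 2

Enumerate A + A = {a + b : a, b ∈ A}. With |A| = 3, there are |A|^2 = 9 ordered sum pairs; collecting distinct values, A + A = {-6, -5, -4, 19, 20, 44}, so |A + A| = 6. Thus K = 6/3 = 2. For comparison, the minimum possible |A + A| over all 3-element sets is 2·3 − 1 = 5 (so min K = 5/3), attained only by arithmetic progressions.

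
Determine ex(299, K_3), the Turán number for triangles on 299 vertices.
ex(299, K_3) = ⌊299^2/4⌋ = 22350

Mantel (1907): a triangle-free graph on n vertices has at most ⌊n^2/4⌋ edges, with equality for the complete bipartite graph K_{⌊n/2⌋, ⌈n/2⌉}. For n = 299: ⌊299^2/4⌋ = ⌊89401/4⌋ = 22350. The extremal graph is K_{149, 150}, which has 149·150 = 22350 edges.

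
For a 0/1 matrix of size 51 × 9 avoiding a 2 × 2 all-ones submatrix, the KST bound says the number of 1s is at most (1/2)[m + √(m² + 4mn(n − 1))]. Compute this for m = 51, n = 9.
z(51, 9; 2, 2) ≤ (1/2)[51 + √(51² + 4·51·9·8)] = (1/2)[51 + √17289] = 91.2438

Kővári–Sós–Turán: let r_1, ..., r_51 be the row sums and z = Σ r_i the total number of 1s. Each pair of columns can share at most one row with both entries 1 (else a 2×2 all-ones block appears), so Σ_i C(r_i, 2) ≤ C(9, 2) = 36. By convexity Σ_i C(r_i, 2) ≥ 51·C(z/51, 2) = z(z − 51)/(2·51), giving z² − 51z − 51·9·8 ≤ 0 and hence z ≤ (1/2)[51 + √(2601 + 4·3672)] = (1/2)[51 + √17289] ≈ (1/2)(51 + 131.4876) = 91.2438.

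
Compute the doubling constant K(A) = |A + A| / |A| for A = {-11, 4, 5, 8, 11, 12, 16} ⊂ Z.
K = |A + A| / |A| = 24/7

Enumerate A + A = {a + b : a, b ∈ A}. With |A| = 7, there are |A|^2 = 49 ordered sum pairs; collecting distinct values, A + A = {-22, -7, -6, -3, 0, 1, 5, 8, 9, 10, 12, 13, 15, 16, 17, 19, 20, 21, 22, 23, 24, 27, 28, 32}, so |A + A| = 24. Thus K = 24/7. For comparison, the minimum possible |A + A| over all 7-element sets is 2·7 − 1 = 13 (so min K = 13/7), attained only by arithmetic progressions.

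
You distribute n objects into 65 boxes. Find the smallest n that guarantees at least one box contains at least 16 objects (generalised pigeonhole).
n = (16 − 1)·65 + 1 = 976

By the generalised pigeonhole principle, to guarantee some box contains ≥ r objects we need more than (r − 1) · k objects total. Threshold: n = (r − 1) · k + 1. With r = 16 and k = 65: n = 15 · 65 + 1 = 975 + 1 = 976. For n = 975 = 15 · 65, we can put exactly 15 objects in every box, avoiding 16 in any single one — so 976 is tight.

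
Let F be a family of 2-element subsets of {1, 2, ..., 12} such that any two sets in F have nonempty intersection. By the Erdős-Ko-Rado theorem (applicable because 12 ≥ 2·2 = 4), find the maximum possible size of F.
max |F| = C(11, 1) = 11

Erdős-Ko-Rado (1961): when n ≥ 2k, max |F| = C(n−1, k−1). The bound is attained by the star {A : i ∈ A} for any fixed i ∈ [n]. Here C(12−1, 2−1) = C(11, 1) = 11.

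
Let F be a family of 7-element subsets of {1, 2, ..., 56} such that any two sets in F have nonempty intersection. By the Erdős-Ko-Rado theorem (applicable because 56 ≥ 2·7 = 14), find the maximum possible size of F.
max |F| = C(55, 6) = 28989675

Erdős-Ko-Rado (1961): when n ≥ 2k, max |F| = C(n−1, k−1). The bound is attained by the star {A : i ∈ A} for any fixed i ∈ [n]. Here C(56−1, 7−1) = C(55, 6) = 28989675.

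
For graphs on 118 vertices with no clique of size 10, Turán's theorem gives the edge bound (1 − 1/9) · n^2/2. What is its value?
Turán density bound = (8/9) · 118^2/2 = 55696/9 ≈ 6188.4444

Turán's theorem: ex(n, K_{r+1}) is achieved by the complete r-partite Turán graph T(n, r) with parts as balanced as possible, and is at most (1 − 1/r) · n^2/2. For r = 9, n = 118: the density bound is (8/9) · 13924/2 = 55696/9 ≈ 6188.4444. The integer-valued extremum is e(T(118, 9)) = 6188, which is strictly less than the density bound 55696/9 since 9 ∤ 118 (the parts of T(118, 9) cannot all be equal).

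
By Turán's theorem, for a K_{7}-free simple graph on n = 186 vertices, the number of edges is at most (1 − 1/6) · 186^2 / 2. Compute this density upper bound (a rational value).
Turán density bound = (5/6) · 186^2/2 = 14415

Turán's theorem: ex(n, K_{r+1}) is achieved by the complete r-partite Turán graph T(n, r) with parts as balanced as possible, and is at most (1 − 1/r) · n^2/2. For r = 6, n = 186: the density bound is (5/6) · 34596/2 = 14415. Since 6 ∣ 186, the Turán graph T(186, 6) has parts of equal size 31, and its edge count e(T(186, 6)) = 14415 attains the density bound exactly.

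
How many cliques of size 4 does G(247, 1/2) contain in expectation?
E[# K_4] = C(247, 4) · (1/2)^C(4, 2) = 151348015 / 2^6 = 2364812.734375

For each 4-subset S of vertices (there are C(247, 4) = 151348015 such S), let X_S = 1 if S induces a K_4 (all C(4, 2) = 6 edges present). Then P(X_S = 1) = (1/2)^6 = 1/64. By linearity of expectation, E[# K_4] = C(247, 4) · (1/2)^6 = 151348015 / 64 = 2364812.734375.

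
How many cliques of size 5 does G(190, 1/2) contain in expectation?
E[# K_5] = C(190, 5) · (1/2)^C(5, 2) = 1956800538 / 2^10 = 978400269/512 ≈ 1910938.025391

For each 5-subset S of vertices (there are C(190, 5) = 1956800538 such S), let X_S = 1 if S induces a K_5 (all C(5, 2) = 10 edges present). Then P(X_S = 1) = (1/2)^10 = 1/1024. By linearity of expectation, E[# K_5] = C(190, 5) · (1/2)^10 = 1956800538 / 1024 = 978400269/512 ≈ 1910938.025391.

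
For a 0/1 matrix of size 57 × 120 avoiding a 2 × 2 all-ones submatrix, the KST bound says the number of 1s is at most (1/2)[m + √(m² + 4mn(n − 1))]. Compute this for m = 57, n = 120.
z(57, 120; 2, 2) ≤ (1/2)[57 + √(57² + 4·57·120·119)] = (1/2)[57 + √3259089] = 931.1474

Kővári–Sós–Turán: let r_1, ..., r_57 be the row sums and z = Σ r_i the total number of 1s. Each pair of columns can share at most one row with both entries 1 (else a 2×2 all-ones block appears), so Σ_i C(r_i, 2) ≤ C(120, 2) = 7140. By convexity Σ_i C(r_i, 2) ≥ 57·C(z/57, 2) = z(z − 57)/(2·57), giving z² − 57z − 57·120·119 ≤ 0 and hence z ≤ (1/2)[57 + √(3249 + 4·813960)] = (1/2)[57 + √3259089] ≈ (1/2)(57 + 1805.2947) = 931.1474.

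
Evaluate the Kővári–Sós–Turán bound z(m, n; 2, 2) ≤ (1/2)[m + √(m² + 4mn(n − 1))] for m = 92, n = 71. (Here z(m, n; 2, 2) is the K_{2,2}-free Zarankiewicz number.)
z(92, 71; 2, 2) ≤ (1/2)[92 + √(92² + 4·92·71·70)] = (1/2)[92 + √1837424] = 723.7581

Kővári–Sós–Turán: let r_1, ..., r_92 be the row sums and z = Σ r_i the total number of 1s. Each pair of columns can share at most one row with both entries 1 (else a 2×2 all-ones block appears), so Σ_i C(r_i, 2) ≤ C(71, 2) = 2485. By convexity Σ_i C(r_i, 2) ≥ 92·C(z/92, 2) = z(z − 92)/(2·92), giving z² − 92z − 92·71·70 ≤ 0 and hence z ≤ (1/2)[92 + √(8464 + 4·457240)] = (1/2)[92 + √1837424] ≈ (1/2)(92 + 1355.5161) = 723.7581.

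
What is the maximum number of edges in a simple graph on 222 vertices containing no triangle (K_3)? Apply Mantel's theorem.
ex(222, K_3) = ⌊222^2/4⌋ = 12321

Mantel (1907): a triangle-free graph on n vertices has at most ⌊n^2/4⌋ edges, with equality for the complete bipartite graph K_{⌊n/2⌋, ⌈n/2⌉}. For n = 222: ⌊222^2/4⌋ = ⌊49284/4⌋ = 12321. The extremal graph is K_{111, 111}, which has 111·111 = 12321 edges.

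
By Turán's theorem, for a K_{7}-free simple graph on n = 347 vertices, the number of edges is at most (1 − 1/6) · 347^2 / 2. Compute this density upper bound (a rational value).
Turán density bound = (5/6) · 347^2/2 = 602045/12 ≈ 50170.4167

Turán's theorem: ex(n, K_{r+1}) is achieved by the complete r-partite Turán graph T(n, r) with parts as balanced as possible, and is at most (1 − 1/r) · n^2/2. For r = 6, n = 347: the density bound is (5/6) · 120409/2 = 602045/12 ≈ 50170.4167. The integer-valued extremum is e(T(347, 6)) = 50170, which is strictly less than the density bound 602045/12 since 6 ∤ 347 (the parts of T(347, 6) cannot all be equal).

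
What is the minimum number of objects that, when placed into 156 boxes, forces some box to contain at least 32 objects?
n = (32 − 1)·156 + 1 = 4837

By the generalised pigeonhole principle, to guarantee some box contains ≥ r objects we need more than (r − 1) · k objects total. Threshold: n = (r − 1) · k + 1. With r = 32 and k = 156: n = 31 · 156 + 1 = 4836 + 1 = 4837. For n = 4836 = 31 · 156, we can put exactly 31 objects in every box, avoiding 32 in any single one — so 4837 is tight.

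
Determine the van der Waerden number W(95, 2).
W(95, 2) = 95 + 1 = 96

A 2-term AP is any pair of integers, so a monochromatic 2-AP exists iff some colour is used at least twice. With 95 colours, the colouring i ↦ i on {1, ..., 95} uses each colour once, avoiding any monochromatic pair, so W(95, 2) > 95. For {1, ..., 96}, pigeonhole forces two integers of the same colour, which form a monochromatic 2-AP. Hence W(95, 2) = 96.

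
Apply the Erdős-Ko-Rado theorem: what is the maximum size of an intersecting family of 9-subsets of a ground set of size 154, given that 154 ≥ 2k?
max |F| = C(153, 8) = 6183023199255

Erdős-Ko-Rado (1961): when n ≥ 2k, max |F| = C(n−1, k−1). The bound is attained by the star {A : i ∈ A} for any fixed i ∈ [n]. Here C(154−1, 9−1) = C(153, 8) = 6183023199255.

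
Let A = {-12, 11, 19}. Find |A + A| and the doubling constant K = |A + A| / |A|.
K = |A + A| / |A| = 6/3 = 2

Enumerate A + A = {a + b : a, b ∈ A}. With |A| = 3, there are |A|^2 = 9 ordered sum pairs; collecting distinct values, A + A = {-24, -1, 7, 22, 30, 38}, so |A + A| = 6. Thus K = 6/3 = 2. For comparison, the minimum possible |A + A| over all 3-element sets is 2·3 − 1 = 5 (so min K = 5/3), attained only by arithmetic progressions.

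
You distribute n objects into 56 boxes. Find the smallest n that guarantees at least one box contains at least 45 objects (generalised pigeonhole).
n = (45 − 1)·56 + 1 = 2465

By the generalised pigeonhole principle, to guarantee some box contains ≥ r objects we need more than (r − 1) · k objects total. Threshold: n = (r − 1) · k + 1. With r = 45 and k = 56: n = 44 · 56 + 1 = 2464 + 1 = 2465. For n = 2464 = 44 · 56, we can put exactly 44 objects in every box, avoiding 45 in any single one — so 2465 is tight.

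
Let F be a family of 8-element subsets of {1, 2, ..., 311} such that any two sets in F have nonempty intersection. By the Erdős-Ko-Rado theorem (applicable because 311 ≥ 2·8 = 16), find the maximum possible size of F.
max |F| = C(310, 7) = 50988657595920

Erdős-Ko-Rado (1961): when n ≥ 2k, max |F| = C(n−1, k−1). The bound is attained by the star {A : i ∈ A} for any fixed i ∈ [n]. Here C(311−1, 8−1) = C(310, 7) = 50988657595920.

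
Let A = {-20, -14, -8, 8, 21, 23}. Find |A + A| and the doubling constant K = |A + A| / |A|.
K = |A + A| / |A| = 20/6 = 10/3

Enumerate A + A = {a + b : a, b ∈ A}. With |A| = 6, there are |A|^2 = 36 ordered sum pairs; collecting distinct values, A + A = {-40, -34, -28, -22, -16, -12, -6, 0, 1, 3, 7, 9, 13, 15, 16, 29, 31, 42, 44, 46}, so |A + A| = 20. Thus K = 20/6 = 10/3. For comparison, the minimum possible |A + A| over all 6-element sets is 2·6 − 1 = 11 (so min K = 11/6), attained only by arithmetic progressions.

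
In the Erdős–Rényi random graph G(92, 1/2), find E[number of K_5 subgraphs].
E[# K_5] = C(92, 5) · (1/2)^C(5, 2) = 49177128 / 2^10 = 6147141/128 = 48024.5390625

For each 5-subset S of vertices (there are C(92, 5) = 49177128 such S), let X_S = 1 if S induces a K_5 (all C(5, 2) = 10 edges present). Then P(X_S = 1) = (1/2)^10 = 1/1024. By linearity of expectation, E[# K_5] = C(92, 5) · (1/2)^10 = 49177128 / 1024 = 6147141/128 = 48024.5390625.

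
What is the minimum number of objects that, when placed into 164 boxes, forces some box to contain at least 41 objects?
n = (41 − 1)·164 + 1 = 6561

By the generalised pigeonhole principle, to guarantee some box contains ≥ r objects we need more than (r − 1) · k objects total. Threshold: n = (r − 1) · k + 1. With r = 41 and k = 164: n = 40 · 164 + 1 = 6560 + 1 = 6561. For n = 6560 = 40 · 164, we can put exactly 40 objects in every box, avoiding 41 in any single one — so 6561 is tight.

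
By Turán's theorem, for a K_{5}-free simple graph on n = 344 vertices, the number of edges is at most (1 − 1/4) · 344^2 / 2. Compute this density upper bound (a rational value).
Turán density bound = (3/4) · 344^2/2 = 44376

Turán's theorem: ex(n, K_{r+1}) is achieved by the complete r-partite Turán graph T(n, r) with parts as balanced as possible, and is at most (1 − 1/r) · n^2/2. For r = 4, n = 344: the density bound is (3/4) · 118336/2 = 44376. Since 4 ∣ 344, the Turán graph T(344, 4) has parts of equal size 86, and its edge count e(T(344, 4)) = 44376 attains the density bound exactly.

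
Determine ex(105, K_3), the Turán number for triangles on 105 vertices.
ex(105, K_3) = ⌊105^2/4⌋ = 2756

Mantel (1907): a triangle-free graph on n vertices has at most ⌊n^2/4⌋ edges, with equality for the complete bipartite graph K_{⌊n/2⌋, ⌈n/2⌉}. For n = 105: ⌊105^2/4⌋ = ⌊11025/4⌋ = 2756. The extremal graph is K_{52, 53}, which has 52·53 = 2756 edges.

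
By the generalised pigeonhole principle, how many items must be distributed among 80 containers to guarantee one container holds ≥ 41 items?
n = (41 − 1)·80 + 1 = 3201

By the generalised pigeonhole principle, to guarantee some box contains ≥ r objects we need more than (r − 1) · k objects total. Threshold: n = (r − 1) · k + 1. With r = 41 and k = 80: n = 40 · 80 + 1 = 3200 + 1 = 3201. For n = 3200 = 40 · 80, we can put exactly 40 objects in every box, avoiding 41 in any single one — so 3201 is tight.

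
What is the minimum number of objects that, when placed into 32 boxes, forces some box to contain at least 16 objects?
n = (16 − 1)·32 + 1 = 481

By the generalised pigeonhole principle, to guarantee some box contains ≥ r objects we need more than (r − 1) · k objects total. Threshold: n = (r − 1) · k + 1. With r = 16 and k = 32: n = 15 · 32 + 1 = 480 + 1 = 481. For n = 480 = 15 · 32, we can put exactly 15 objects in every box, avoiding 16 in any single one — so 481 is tight.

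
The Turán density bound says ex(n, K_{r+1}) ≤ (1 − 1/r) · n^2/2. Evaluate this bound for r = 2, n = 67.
Turán density bound = (1/2) · 67^2/2 = 4489/4 ≈ 1122.25

Turán's theorem: ex(n, K_{r+1}) is achieved by the complete r-partite Turán graph T(n, r) with parts as balanced as possible, and is at most (1 − 1/r) · n^2/2. For r = 2, n = 67: the density bound is (1/2) · 4489/2 = 4489/4 ≈ 1122.25. The integer-valued extremum is e(T(67, 2)) = 1122, which is strictly less than the density bound 4489/4 since 2 ∤ 67 (the parts of T(67, 2) cannot all be equal).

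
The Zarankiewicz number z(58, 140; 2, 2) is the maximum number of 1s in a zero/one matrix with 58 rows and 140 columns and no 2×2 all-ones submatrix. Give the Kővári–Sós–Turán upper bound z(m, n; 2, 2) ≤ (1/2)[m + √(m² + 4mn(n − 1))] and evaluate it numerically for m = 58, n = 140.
z(58, 140; 2, 2) ≤ (1/2)[58 + √(58² + 4·58·140·139)] = (1/2)[58 + √4518084] = 1091.7893

Kővári–Sós–Turán: let r_1, ..., r_58 be the row sums and z = Σ r_i the total number of 1s. Each pair of columns can share at most one row with both entries 1 (else a 2×2 all-ones block appears), so Σ_i C(r_i, 2) ≤ C(140, 2) = 9730. By convexity Σ_i C(r_i, 2) ≥ 58·C(z/58, 2) = z(z − 58)/(2·58), giving z² − 58z − 58·140·139 ≤ 0 and hence z ≤ (1/2)[58 + √(3364 + 4·1128680)] = (1/2)[58 + √4518084] ≈ (1/2)(58 + 2125.5785) = 1091.7893.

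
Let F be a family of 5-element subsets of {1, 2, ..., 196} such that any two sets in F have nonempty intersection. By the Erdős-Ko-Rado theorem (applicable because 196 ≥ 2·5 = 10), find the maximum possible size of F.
max |F| = C(195, 4) = 58409520

Erdős-Ko-Rado (1961): when n ≥ 2k, max |F| = C(n−1, k−1). The bound is attained by the star {A : i ∈ A} for any fixed i ∈ [n]. Here C(196−1, 5−1) = C(195, 4) = 58409520.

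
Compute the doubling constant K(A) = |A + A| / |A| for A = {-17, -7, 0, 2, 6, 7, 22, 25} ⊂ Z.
K = |A + A| / |A| = 34/8 = 17/4

Enumerate A + A = {a + b : a, b ∈ A}. With |A| = 8, there are |A|^2 = 64 ordered sum pairs; collecting distinct values, A + A = {-34, -24, -17, -15, -14, -11, -10, -7, -5, -1, 0, 2, 4, 5, 6, 7, 8, 9, 12, 13, 14, 15, 18, 22, 24, 25, 27, 28, 29, 31, 32, 44, 47, 50}, so |A + A| = 34. Thus K = 34/8 = 17/4. For comparison, the minimum possible |A + A| over all 8-element sets is 2·8 − 1 = 15 (so min K = 15/8), attained only by arithmetic progressions.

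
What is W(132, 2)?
W(132, 2) = 132 + 1 = 133

A 2-term AP is any pair of integers, so a monochromatic 2-AP exists iff some colour is used at least twice. With 132 colours, the colouring i ↦ i on {1, ..., 132} uses each colour once, avoiding any monochromatic pair, so W(132, 2) > 132. For {1, ..., 133}, pigeonhole forces two integers of the same colour, which form a monochromatic 2-AP. Hence W(132, 2) = 133.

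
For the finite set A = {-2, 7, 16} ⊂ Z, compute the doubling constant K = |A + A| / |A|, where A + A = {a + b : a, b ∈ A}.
K = |A + A| / |A| = 5/3

Enumerate A + A = {a + b : a, b ∈ A}. With |A| = 3, there are |A|^2 = 9 ordered sum pairs; collecting distinct values, A + A = {-4, 5, 14, 23, 32}, so |A + A| = 5. Thus K = 5/3. Here |A + A| = 2|A| − 1 = 5, the minimum possible — so K = 5/3 is minimal, which holds iff A is an arithmetic progression.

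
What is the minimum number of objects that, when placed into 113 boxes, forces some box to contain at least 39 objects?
n = (39 − 1)·113 + 1 = 4295

By the generalised pigeonhole principle, to guarantee some box contains ≥ r objects we need more than (r − 1) · k objects total. Threshold: n = (r − 1) · k + 1. With r = 39 and k = 113: n = 38 · 113 + 1 = 4294 + 1 = 4295. For n = 4294 = 38 · 113, we can put exactly 38 objects in every box, avoiding 39 in any single one — so 4295 is tight.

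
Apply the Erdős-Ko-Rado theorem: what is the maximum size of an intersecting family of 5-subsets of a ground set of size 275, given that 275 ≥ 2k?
max |F| = C(274, 4) = 229741876

The Erdős-Ko-Rado theorem states: for n ≥ 2k, an intersecting family of k-subsets of an n-element set has size at most C(n − 1, k − 1), with equality for 'star' families {A ⊆ [n] : |A| = k, i ∈ A} (fix an element i). For n = 275, k = 5: C(274, 4) = 229741876.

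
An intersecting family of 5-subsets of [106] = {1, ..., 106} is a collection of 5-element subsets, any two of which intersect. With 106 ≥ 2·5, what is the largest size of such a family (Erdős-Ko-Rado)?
max |F| = C(105, 4) = 4780230

Erdős-Ko-Rado (1961): when n ≥ 2k, max |F| = C(n−1, k−1). The bound is attained by the star {A : i ∈ A} for any fixed i ∈ [n]. Here C(106−1, 5−1) = C(105, 4) = 4780230.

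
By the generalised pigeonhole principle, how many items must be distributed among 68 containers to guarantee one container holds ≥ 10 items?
n = (10 − 1)·68 + 1 = 613

By the generalised pigeonhole principle, to guarantee some box contains ≥ r objects we need more than (r − 1) · k objects total. Threshold: n = (r − 1) · k + 1. With r = 10 and k = 68: n = 9 · 68 + 1 = 612 + 1 = 613. For n = 612 = 9 · 68, we can put exactly 9 objects in every box, avoiding 10 in any single one — so 613 is tight.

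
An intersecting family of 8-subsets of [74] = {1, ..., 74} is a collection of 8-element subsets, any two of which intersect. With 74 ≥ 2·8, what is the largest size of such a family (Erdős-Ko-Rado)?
max |F| = C(73, 7) = 1629348612

Erdős-Ko-Rado (1961): when n ≥ 2k, max |F| = C(n−1, k−1). The bound is attained by the star {A : i ∈ A} for any fixed i ∈ [n]. Here C(74−1, 8−1) = C(73, 7) = 1629348612.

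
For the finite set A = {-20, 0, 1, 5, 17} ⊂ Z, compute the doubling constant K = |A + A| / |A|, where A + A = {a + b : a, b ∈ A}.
K = |A + A| / |A| = 15/5 = 3

Enumerate A + A = {a + b : a, b ∈ A}. With |A| = 5, there are |A|^2 = 25 ordered sum pairs; collecting distinct values, A + A = {-40, -20, -19, -15, -3, 0, 1, 2, 5, 6, 10, 17, 18, 22, 34}, so |A + A| = 15. Thus K = 15/5 = 3. For comparison, the minimum possible |A + A| over all 5-element sets is 2·5 − 1 = 9 (so min K = 9/5), attained only by arithmetic progressions.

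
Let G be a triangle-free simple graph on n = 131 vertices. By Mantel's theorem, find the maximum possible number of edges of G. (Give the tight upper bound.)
ex(131, K_3) = ⌊131^2/4⌋ = 4290

Mantel (1907): a triangle-free graph on n vertices has at most ⌊n^2/4⌋ edges, with equality for the complete bipartite graph K_{⌊n/2⌋, ⌈n/2⌉}. For n = 131: ⌊131^2/4⌋ = ⌊17161/4⌋ = 4290. The extremal graph is K_{65, 66}, which has 65·66 = 4290 edges.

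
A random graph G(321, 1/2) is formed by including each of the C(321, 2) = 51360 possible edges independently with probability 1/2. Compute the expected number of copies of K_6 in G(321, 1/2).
E[# K_6] = C(321, 6) · (1/2)^C(6, 2) = 1449728451424 / 2^15 = 45304014107/1024 ≈ 44242201.276367

For each 6-subset S of vertices (there are C(321, 6) = 1449728451424 such S), let X_S = 1 if S induces a K_6 (all C(6, 2) = 15 edges present). Then P(X_S = 1) = (1/2)^15 = 1/32768. By linearity of expectation, E[# K_6] = C(321, 6) · (1/2)^15 = 1449728451424 / 32768 = 45304014107/1024 ≈ 44242201.276367.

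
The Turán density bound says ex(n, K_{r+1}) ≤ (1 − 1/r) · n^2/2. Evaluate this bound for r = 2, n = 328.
Turán density bound = (1/2) · 328^2/2 = 26896

Turán's theorem: ex(n, K_{r+1}) is achieved by the complete r-partite Turán graph T(n, r) with parts as balanced as possible, and is at most (1 − 1/r) · n^2/2. For r = 2, n = 328: the density bound is (1/2) · 107584/2 = 26896. Since 2 ∣ 328, the Turán graph T(328, 2) has parts of equal size 164, and its edge count e(T(328, 2)) = 26896 attains the density bound exactly.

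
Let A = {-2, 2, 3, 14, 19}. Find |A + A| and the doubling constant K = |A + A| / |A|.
K = |A + A| / |A| = 14/5

Enumerate A + A = {a + b : a, b ∈ A}. With |A| = 5, there are |A|^2 = 25 ordered sum pairs; collecting distinct values, A + A = {-4, 0, 1, 4, 5, 6, 12, 16, 17, 21, 22, 28, 33, 38}, so |A + A| = 14. Thus K = 14/5. For comparison, the minimum possible |A + A| over all 5-element sets is 2·5 − 1 = 9 (so min K = 9/5), attained only by arithmetic progressions.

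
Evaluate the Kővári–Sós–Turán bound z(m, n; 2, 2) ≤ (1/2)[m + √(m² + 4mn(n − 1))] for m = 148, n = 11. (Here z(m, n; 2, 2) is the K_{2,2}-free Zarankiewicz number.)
z(148, 11; 2, 2) ≤ (1/2)[148 + √(148² + 4·148·11·10)] = (1/2)[148 + √87024] = 221.4992

Kővári–Sós–Turán: let r_1, ..., r_148 be the row sums and z = Σ r_i the total number of 1s. Each pair of columns can share at most one row with both entries 1 (else a 2×2 all-ones block appears), so Σ_i C(r_i, 2) ≤ C(11, 2) = 55. By convexity Σ_i C(r_i, 2) ≥ 148·C(z/148, 2) = z(z − 148)/(2·148), giving z² − 148z − 148·11·10 ≤ 0 and hence z ≤ (1/2)[148 + √(21904 + 4·16280)] = (1/2)[148 + √87024] ≈ (1/2)(148 + 294.9983) = 221.4992.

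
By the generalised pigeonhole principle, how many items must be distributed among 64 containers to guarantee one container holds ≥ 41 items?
n = (41 − 1)·64 + 1 = 2561

By the generalised pigeonhole principle, to guarantee some box contains ≥ r objects we need more than (r − 1) · k objects total. Threshold: n = (r − 1) · k + 1. With r = 41 and k = 64: n = 40 · 64 + 1 = 2560 + 1 = 2561. For n = 2560 = 40 · 64, we can put exactly 40 objects in every box, avoiding 41 in any single one — so 2561 is tight.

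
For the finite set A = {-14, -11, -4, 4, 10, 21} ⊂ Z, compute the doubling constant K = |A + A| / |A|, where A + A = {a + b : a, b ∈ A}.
K = |A + A| / |A| = 21/6 = 7/2

Enumerate A + A = {a + b : a, b ∈ A}. With |A| = 6, there are |A|^2 = 36 ordered sum pairs; collecting distinct values, A + A = {-28, -25, -22, -18, -15, -10, -8, -7, -4, -1, 0, 6, 7, 8, 10, 14, 17, 20, 25, 31, 42}, so |A + A| = 21. Thus K = 21/6 = 7/2. For comparison, the minimum possible |A + A| over all 6-element sets is 2·6 − 1 = 11 (so min K = 11/6), attained only by arithmetic progressions.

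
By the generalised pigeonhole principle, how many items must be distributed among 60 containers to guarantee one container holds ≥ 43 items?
n = (43 − 1)·60 + 1 = 2521

By the generalised pigeonhole principle, to guarantee some box contains ≥ r objects we need more than (r − 1) · k objects total. Threshold: n = (r − 1) · k + 1. With r = 43 and k = 60: n = 42 · 60 + 1 = 2520 + 1 = 2521. For n = 2520 = 42 · 60, we can put exactly 42 objects in every box, avoiding 43 in any single one — so 2521 is tight.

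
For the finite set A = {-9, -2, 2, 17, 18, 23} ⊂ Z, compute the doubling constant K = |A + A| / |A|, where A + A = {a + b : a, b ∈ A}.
K = |A + A| / |A| = 21/6 = 7/2

Enumerate A + A = {a + b : a, b ∈ A}. With |A| = 6, there are |A|^2 = 36 ordered sum pairs; collecting distinct values, A + A = {-18, -11, -7, -4, 0, 4, 8, 9, 14, 15, 16, 19, 20, 21, 25, 34, 35, 36, 40, 41, 46}, so |A + A| = 21. Thus K = 21/6 = 7/2. For comparison, the minimum possible |A + A| over all 6-element sets is 2·6 − 1 = 11 (so min K = 11/6), attained only by arithmetic progressions.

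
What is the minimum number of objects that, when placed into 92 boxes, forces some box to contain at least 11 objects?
n = (11 − 1)·92 + 1 = 921

By the generalised pigeonhole principle, to guarantee some box contains ≥ r objects we need more than (r − 1) · k objects total. Threshold: n = (r − 1) · k + 1. With r = 11 and k = 92: n = 10 · 92 + 1 = 920 + 1 = 921. For n = 920 = 10 · 92, we can put exactly 10 objects in every box, avoiding 11 in any single one — so 921 is tight.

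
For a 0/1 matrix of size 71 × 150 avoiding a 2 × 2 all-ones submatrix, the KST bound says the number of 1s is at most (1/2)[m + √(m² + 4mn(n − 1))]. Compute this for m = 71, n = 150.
z(71, 150; 2, 2) ≤ (1/2)[71 + √(71² + 4·71·150·149)] = (1/2)[71 + √6352441] = 1295.7025

Kővári–Sós–Turán: let r_1, ..., r_71 be the row sums and z = Σ r_i the total number of 1s. Each pair of columns can share at most one row with both entries 1 (else a 2×2 all-ones block appears), so Σ_i C(r_i, 2) ≤ C(150, 2) = 11175. By convexity Σ_i C(r_i, 2) ≥ 71·C(z/71, 2) = z(z − 71)/(2·71), giving z² − 71z − 71·150·149 ≤ 0 and hence z ≤ (1/2)[71 + √(5041 + 4·1586850)] = (1/2)[71 + √6352441] ≈ (1/2)(71 + 2520.4049) = 1295.7025.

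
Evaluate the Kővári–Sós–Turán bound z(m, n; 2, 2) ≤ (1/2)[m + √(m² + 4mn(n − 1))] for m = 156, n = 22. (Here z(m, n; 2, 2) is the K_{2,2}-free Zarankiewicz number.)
z(156, 22; 2, 2) ≤ (1/2)[156 + √(156² + 4·156·22·21)] = (1/2)[156 + √312624] = 357.5639

Kővári–Sós–Turán: let r_1, ..., r_156 be the row sums and z = Σ r_i the total number of 1s. Each pair of columns can share at most one row with both entries 1 (else a 2×2 all-ones block appears), so Σ_i C(r_i, 2) ≤ C(22, 2) = 231. By convexity Σ_i C(r_i, 2) ≥ 156·C(z/156, 2) = z(z − 156)/(2·156), giving z² − 156z − 156·22·21 ≤ 0 and hence z ≤ (1/2)[156 + √(24336 + 4·72072)] = (1/2)[156 + √312624] ≈ (1/2)(156 + 559.1279) = 357.5639.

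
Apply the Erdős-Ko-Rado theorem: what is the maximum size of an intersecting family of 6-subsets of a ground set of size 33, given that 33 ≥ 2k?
max |F| = C(32, 5) = 201376

The Erdős-Ko-Rado theorem states: for n ≥ 2k, an intersecting family of k-subsets of an n-element set has size at most C(n − 1, k − 1), with equality for 'star' families {A ⊆ [n] : |A| = k, i ∈ A} (fix an element i). For n = 33, k = 6: C(32, 5) = 201376.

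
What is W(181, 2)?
W(181, 2) = 181 + 1 = 182

A 2-term AP is any pair of integers, so a monochromatic 2-AP exists iff some colour is used at least twice. With 181 colours, the colouring i ↦ i on {1, ..., 181} uses each colour once, avoiding any monochromatic pair, so W(181, 2) > 181. For {1, ..., 182}, pigeonhole forces two integers of the same colour, which form a monochromatic 2-AP. Hence W(181, 2) = 182.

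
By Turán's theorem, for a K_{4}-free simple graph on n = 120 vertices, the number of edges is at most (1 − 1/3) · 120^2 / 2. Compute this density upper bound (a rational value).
Turán density bound = (2/3) · 120^2/2 = 4800

Turán's theorem: ex(n, K_{r+1}) is achieved by the complete r-partite Turán graph T(n, r) with parts as balanced as possible, and is at most (1 − 1/r) · n^2/2. For r = 3, n = 120: the density bound is (2/3) · 14400/2 = 4800. Since 3 ∣ 120, the Turán graph T(120, 3) has parts of equal size 40, and its edge count e(T(120, 3)) = 4800 attains the density bound exactly.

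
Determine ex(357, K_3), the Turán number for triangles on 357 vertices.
ex(357, K_3) = ⌊357^2/4⌋ = 31862

Mantel (1907): a triangle-free graph on n vertices has at most ⌊n^2/4⌋ edges, with equality for the complete bipartite graph K_{⌊n/2⌋, ⌈n/2⌉}. For n = 357: ⌊357^2/4⌋ = ⌊127449/4⌋ = 31862. The extremal graph is K_{178, 179}, which has 178·179 = 31862 edges.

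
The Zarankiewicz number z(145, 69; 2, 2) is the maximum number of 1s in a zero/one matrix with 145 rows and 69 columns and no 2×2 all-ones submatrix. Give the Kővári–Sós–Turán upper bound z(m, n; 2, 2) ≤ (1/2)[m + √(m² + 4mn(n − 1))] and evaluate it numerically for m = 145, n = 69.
z(145, 69; 2, 2) ≤ (1/2)[145 + √(145² + 4·145·69·68)] = (1/2)[145 + √2742385] = 900.5074

Kővári–Sós–Turán: let r_1, ..., r_145 be the row sums and z = Σ r_i the total number of 1s. Each pair of columns can share at most one row with both entries 1 (else a 2×2 all-ones block appears), so Σ_i C(r_i, 2) ≤ C(69, 2) = 2346. By convexity Σ_i C(r_i, 2) ≥ 145·C(z/145, 2) = z(z − 145)/(2·145), giving z² − 145z − 145·69·68 ≤ 0 and hence z ≤ (1/2)[145 + √(21025 + 4·680340)] = (1/2)[145 + √2742385] ≈ (1/2)(145 + 1656.0148) = 900.5074.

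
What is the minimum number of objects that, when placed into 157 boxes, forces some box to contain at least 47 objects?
n = (47 − 1)·157 + 1 = 7223

By the generalised pigeonhole principle, to guarantee some box contains ≥ r objects we need more than (r − 1) · k objects total. Threshold: n = (r − 1) · k + 1. With r = 47 and k = 157: n = 46 · 157 + 1 = 7222 + 1 = 7223. For n = 7222 = 46 · 157, we can put exactly 46 objects in every box, avoiding 47 in any single one — so 7223 is tight.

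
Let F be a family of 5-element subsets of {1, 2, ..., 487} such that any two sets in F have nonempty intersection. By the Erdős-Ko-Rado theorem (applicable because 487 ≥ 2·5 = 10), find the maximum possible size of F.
max |F| = C(486, 4) = 2295933255

The Erdős-Ko-Rado theorem states: for n ≥ 2k, an intersecting family of k-subsets of an n-element set has size at most C(n − 1, k − 1), with equality for 'star' families {A ⊆ [n] : |A| = k, i ∈ A} (fix an element i). For n = 487, k = 5: C(486, 4) = 2295933255.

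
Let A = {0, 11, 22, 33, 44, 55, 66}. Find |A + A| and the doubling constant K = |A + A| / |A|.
K = |A + A| / |A| = 13/7

Enumerate A + A = {a + b : a, b ∈ A}. With |A| = 7, there are |A|^2 = 49 ordered sum pairs; collecting distinct values, A + A = {0, 11, 22, 33, 44, 55, 66, 77, 88, 99, 110, 121, 132}, so |A + A| = 13. Thus K = 13/7. Here |A + A| = 2|A| − 1 = 13, the minimum possible — so K = 13/7 is minimal, which holds iff A is an arithmetic progression.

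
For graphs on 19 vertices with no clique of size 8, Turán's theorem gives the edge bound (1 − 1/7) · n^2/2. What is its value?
Turán density bound = (6/7) · 19^2/2 = 1083/7 ≈ 154.7143

Turán's theorem: ex(n, K_{r+1}) is achieved by the complete r-partite Turán graph T(n, r) with parts as balanced as possible, and is at most (1 − 1/r) · n^2/2. For r = 7, n = 19: the density bound is (6/7) · 361/2 = 1083/7 ≈ 154.7143. The integer-valued extremum is e(T(19, 7)) = 154, which is strictly less than the density bound 1083/7 since 7 ∤ 19 (the parts of T(19, 7) cannot all be equal).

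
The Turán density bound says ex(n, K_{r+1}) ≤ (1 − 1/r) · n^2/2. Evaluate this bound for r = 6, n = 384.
Turán density bound = (5/6) · 384^2/2 = 61440

Turán's theorem: ex(n, K_{r+1}) is achieved by the complete r-partite Turán graph T(n, r) with parts as balanced as possible, and is at most (1 − 1/r) · n^2/2. For r = 6, n = 384: the density bound is (5/6) · 147456/2 = 61440. Since 6 ∣ 384, the Turán graph T(384, 6) has parts of equal size 64, and its edge count e(T(384, 6)) = 61440 attains the density bound exactly.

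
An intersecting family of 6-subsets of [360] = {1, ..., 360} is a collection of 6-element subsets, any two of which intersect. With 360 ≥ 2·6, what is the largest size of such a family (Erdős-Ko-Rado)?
max |F| = C(359, 5) = 48321765821

Erdős-Ko-Rado (1961): when n ≥ 2k, max |F| = C(n−1, k−1). The bound is attained by the star {A : i ∈ A} for any fixed i ∈ [n]. Here C(360−1, 6−1) = C(359, 5) = 48321765821.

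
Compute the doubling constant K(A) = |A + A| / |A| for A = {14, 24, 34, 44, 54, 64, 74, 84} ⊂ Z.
K = |A + A| / |A| = 15/8

Enumerate A + A = {a + b : a, b ∈ A}. With |A| = 8, there are |A|^2 = 64 ordered sum pairs; collecting distinct values, A + A = {28, 38, 48, 58, 68, 78, 88, 98, 108, 118, 128, 138, 148, 158, 168}, so |A + A| = 15. Thus K = 15/8. Here |A + A| = 2|A| − 1 = 15, the minimum possible — so K = 15/8 is minimal, which holds iff A is an arithmetic progression.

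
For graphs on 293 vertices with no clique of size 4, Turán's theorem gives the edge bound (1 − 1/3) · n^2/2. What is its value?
Turán density bound = (2/3) · 293^2/2 = 85849/3 ≈ 28616.3333

Turán's theorem: ex(n, K_{r+1}) is achieved by the complete r-partite Turán graph T(n, r) with parts as balanced as possible, and is at most (1 − 1/r) · n^2/2. For r = 3, n = 293: the density bound is (2/3) · 85849/2 = 85849/3 ≈ 28616.3333. The integer-valued extremum is e(T(293, 3)) = 28616, which is strictly less than the density bound 85849/3 since 3 ∤ 293 (the parts of T(293, 3) cannot all be equal).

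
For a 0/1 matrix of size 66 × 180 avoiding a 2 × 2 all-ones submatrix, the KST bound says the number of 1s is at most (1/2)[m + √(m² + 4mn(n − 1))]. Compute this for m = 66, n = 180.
z(66, 180; 2, 2) ≤ (1/2)[66 + √(66² + 4·66·180·179)] = (1/2)[66 + √8510436] = 1491.6326

Kővári–Sós–Turán: let r_1, ..., r_66 be the row sums and z = Σ r_i the total number of 1s. Each pair of columns can share at most one row with both entries 1 (else a 2×2 all-ones block appears), so Σ_i C(r_i, 2) ≤ C(180, 2) = 16110. By convexity Σ_i C(r_i, 2) ≥ 66·C(z/66, 2) = z(z − 66)/(2·66), giving z² − 66z − 66·180·179 ≤ 0 and hence z ≤ (1/2)[66 + √(4356 + 4·2126520)] = (1/2)[66 + √8510436] ≈ (1/2)(66 + 2917.2652) = 1491.6326.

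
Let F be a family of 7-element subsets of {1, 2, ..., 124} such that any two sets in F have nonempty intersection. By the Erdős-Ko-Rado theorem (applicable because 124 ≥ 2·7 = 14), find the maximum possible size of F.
max |F| = C(123, 6) = 4249404082

The Erdős-Ko-Rado theorem states: for n ≥ 2k, an intersecting family of k-subsets of an n-element set has size at most C(n − 1, k − 1), with equality for 'star' families {A ⊆ [n] : |A| = k, i ∈ A} (fix an element i). For n = 124, k = 7: C(123, 6) = 4249404082.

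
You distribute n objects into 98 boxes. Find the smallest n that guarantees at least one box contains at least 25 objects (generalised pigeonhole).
n = (25 − 1)·98 + 1 = 2353

By the generalised pigeonhole principle, to guarantee some box contains ≥ r objects we need more than (r − 1) · k objects total. Threshold: n = (r − 1) · k + 1. With r = 25 and k = 98: n = 24 · 98 + 1 = 2352 + 1 = 2353. For n = 2352 = 24 · 98, we can put exactly 24 objects in every box, avoiding 25 in any single one — so 2353 is tight.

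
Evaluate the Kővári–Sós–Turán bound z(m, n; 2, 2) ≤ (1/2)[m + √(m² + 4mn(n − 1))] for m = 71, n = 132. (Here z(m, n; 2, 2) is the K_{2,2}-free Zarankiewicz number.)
z(71, 132; 2, 2) ≤ (1/2)[71 + √(71² + 4·71·132·131)] = (1/2)[71 + √4915969] = 1144.0992

Kővári–Sós–Turán: let r_1, ..., r_71 be the row sums and z = Σ r_i the total number of 1s. Each pair of columns can share at most one row with both entries 1 (else a 2×2 all-ones block appears), so Σ_i C(r_i, 2) ≤ C(132, 2) = 8646. By convexity Σ_i C(r_i, 2) ≥ 71·C(z/71, 2) = z(z − 71)/(2·71), giving z² − 71z − 71·132·131 ≤ 0 and hence z ≤ (1/2)[71 + √(5041 + 4·1227732)] = (1/2)[71 + √4915969] ≈ (1/2)(71 + 2217.1985) = 1144.0992.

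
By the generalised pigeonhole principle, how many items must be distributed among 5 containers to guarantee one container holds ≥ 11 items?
n = (11 − 1)·5 + 1 = 51

By the generalised pigeonhole principle, to guarantee some box contains ≥ r objects we need more than (r − 1) · k objects total. Threshold: n = (r − 1) · k + 1. With r = 11 and k = 5: n = 10 · 5 + 1 = 50 + 1 = 51. For n = 50 = 10 · 5, we can put exactly 10 objects in every box, avoiding 11 in any single one — so 51 is tight.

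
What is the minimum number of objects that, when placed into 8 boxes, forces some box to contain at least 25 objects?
n = (25 − 1)·8 + 1 = 193

By the generalised pigeonhole principle, to guarantee some box contains ≥ r objects we need more than (r − 1) · k objects total. Threshold: n = (r − 1) · k + 1. With r = 25 and k = 8: n = 24 · 8 + 1 = 192 + 1 = 193. For n = 192 = 24 · 8, we can put exactly 24 objects in every box, avoiding 25 in any single one — so 193 is tight.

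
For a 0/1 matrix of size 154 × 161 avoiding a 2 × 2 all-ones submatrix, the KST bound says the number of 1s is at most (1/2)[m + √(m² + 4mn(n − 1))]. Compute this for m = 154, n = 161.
z(154, 161; 2, 2) ≤ (1/2)[154 + √(154² + 4·154·161·160)] = (1/2)[154 + √15891876] = 2070.2308

Kővári–Sós–Turán: let r_1, ..., r_154 be the row sums and z = Σ r_i the total number of 1s. Each pair of columns can share at most one row with both entries 1 (else a 2×2 all-ones block appears), so Σ_i C(r_i, 2) ≤ C(161, 2) = 12880. By convexity Σ_i C(r_i, 2) ≥ 154·C(z/154, 2) = z(z − 154)/(2·154), giving z² − 154z − 154·161·160 ≤ 0 and hence z ≤ (1/2)[154 + √(23716 + 4·3967040)] = (1/2)[154 + √15891876] ≈ (1/2)(154 + 3986.4616) = 2070.2308.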